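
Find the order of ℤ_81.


ℤ_n has n elements.

|ℤ_81| = 81


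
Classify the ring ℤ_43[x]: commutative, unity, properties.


ℤ_43 is a field (n prime), so ℤ_43[x] is a commutative integral domain with unity
Commutative: Yes
Integral domain: Yes
Has unity: Yes

ℤ_43[x]: Commutative=Yes, Unity=Yes


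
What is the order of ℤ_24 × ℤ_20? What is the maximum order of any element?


|ℤ_24 × ℤ_20| = 24 × 20 = 480
Max element order = lcm(24,20) = 120
Cyclic? No (gcd=4)

|ℤ_24×ℤ_20| = 480, max element order = 120


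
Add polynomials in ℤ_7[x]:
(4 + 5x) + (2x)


Add coefficients mod 7:
x^0: 4 + 0 = 4 (mod 7)
x^1: 5 + 2 = 0 (mod 7)
Result: 4

f + g = 4


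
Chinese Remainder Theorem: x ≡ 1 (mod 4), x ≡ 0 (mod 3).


m₁ = 4, m₂ = 3, gcd = 1, so CRT applies. M = m₁·m₂ = 12
Let M₁ = M/m₁ = 3, M₂ = M/m₂ = 4
Find y₁ ≡ M₁⁻¹ (mod m₁): 3⁻¹ ≡ 3 (mod 4)
Find y₂ ≡ M₂⁻¹ (mod m₂): 4⁻¹ ≡ 1 (mod 3)
x = a₁·M₁·y₁ + a₂·M₂·y₂ = 1·3·3 + 0·4·1 = 9
Reduce mod 12: x ≡ 9
Check: 9 mod 4 = 1 ✓, 9 mod 3 = 0 ✓

x ≡ 9 (mod 12)


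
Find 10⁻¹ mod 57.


Use the extended Euclidean algorithm to write 1 = 10·s + 57·t; then s mod 57 is the inverse.
Euclidean algorithm:
  10 = 0·57 + 10
  57 = 5·10 + 7
  10 = 1·7 + 3
  7 = 2·3 + 1
  3 = 3·1 + 0
gcd(10,57) = 1
Back-substitution gives: 10·(-17) + 57·(3) = 1
So 10⁻¹ ≡ -17 ≡ 40 (mod 57)
Check: 10 × 40 = 400 ≡ 1 (mod 57) ✓

10⁻¹ ≡ 40 (mod 57)


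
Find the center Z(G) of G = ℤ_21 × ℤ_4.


Z(G) = {g ∈ G | gx = xg for all x ∈ G}
Direct product of abelian groups is abelian, so Z(G) = G

Z(ℤ_21 × ℤ_4) = ℤ_21 × ℤ_4


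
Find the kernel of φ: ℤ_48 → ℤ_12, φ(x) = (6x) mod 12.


Kernel = preimage of identity
ker(φ) = {x ∈ ℤ_48 : 6x ≡ 0 (mod 12)}. Since 12 | 48, φ is well-defined. The kernel is the cyclic subgroup ⟨2⟩ of ℤ_48 (order 24), i.e. {0, 2, 4, 6, 8, 10, 12, 14, 16, 18, 20, 22, 24, 26, 28, 30, 32, 34, 36, 38, 40, 42, 44, 46}

ker(φ) = {0, 2, 4, 6, 8, 10, 12, 14, 16, 18, 20, 22, 24, 26, 28, 30, 32, 34, 36, 38, 40, 42, 44, 46}


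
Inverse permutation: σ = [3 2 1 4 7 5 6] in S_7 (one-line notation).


To find σ⁻¹, swap domain and range:
σ(1) = 3 → σ⁻¹(3) = 1
σ(2) = 2 → σ⁻¹(2) = 2
σ(3) = 1 → σ⁻¹(1) = 3
σ(4) = 4 → σ⁻¹(4) = 4
σ(5) = 7 → σ⁻¹(7) = 5
σ(6) = 5 → σ⁻¹(5) = 6
σ(7) = 6 → σ⁻¹(6) = 7

σ⁻¹ = [3 2 1 4 6 7 5]


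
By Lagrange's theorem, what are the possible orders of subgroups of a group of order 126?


Lagrange's theorem: |H| divides |G|
|G| = 126
Divisors of 126: 1, 2, 3, 6, 7, 9, 14, 18, 21, 42, 63, 126

Possible subgroup orders: {1, 2, 3, 6, 7, 9, 14, 18, 21, 42, 63, 126}


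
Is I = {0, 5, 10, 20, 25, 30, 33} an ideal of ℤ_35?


Check ideal conditions for I = {0, 5, 10, 20, 25, 30, 33} in ℤ_35:
(1) I is an additive subgroup? No
(2) For r ∈ ℤ_35 and a ∈ I: r·a ∈ I? No  [counterexample: r=2, a=25, r·a mod 35 = 15 ∉ I]

No, I is not an ideal of ℤ_35


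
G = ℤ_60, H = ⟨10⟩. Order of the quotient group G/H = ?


|⟨10⟩| = n / gcd(10, 60) = 60 / 10 = 6
H is normal (ℤ_60 is abelian).
|G/H| = |G| / |H| = 60 / 6 = 10

|G/H| = 10


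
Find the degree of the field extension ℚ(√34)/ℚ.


√34 has minimal polynomial x² - 34 (irreducible over ℚ since 34 is squarefree)

[ℚ(√34)/ℚ] = 2


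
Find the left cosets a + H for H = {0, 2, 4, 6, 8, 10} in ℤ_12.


H = {0, 2, 4, 6, 8, 10}, |H| = 6
Number of cosets = |G|/|H| = 12/6 = 2
0 + H = {0, 2, 4, 6, 8, 10}
1 + H = {1, 3, 5, 7, 9, 11}

Cosets: 0+H={0,2,4,6,8,10}; 1+H={1,3,5,7,9,11}


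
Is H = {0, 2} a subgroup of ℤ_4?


Subgroup test for H = {0, 2} in (ℤ_4, +):
(1) 0 ∈ H? Yes
(2) Closure: for all a,b ∈ H, (a+b) mod 4 ∈ H? Yes
(3) Inverses: for all a ∈ H, -a mod 4 ∈ H? Yes

Yes, H is a subgroup of ℤ_4


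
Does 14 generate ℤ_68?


g generates ℤ_n iff gcd(g, n) = 1
gcd(14, 68) = 2
Since gcd = 2 ≠ 1, ⟨14⟩ has order 34 < 68, so 14 is not a generator.

No, 14 does not generate ℤ_68


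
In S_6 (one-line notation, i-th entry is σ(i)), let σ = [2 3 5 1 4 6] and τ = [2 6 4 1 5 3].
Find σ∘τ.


σ∘τ: apply τ first, then σ
1 →τ 2 →σ 3
2 →τ 6 →σ 6
3 →τ 4 →σ 1
4 →τ 1 →σ 2
5 →τ 5 →σ 4
6 →τ 3 →σ 5

σ∘τ = [3 6 1 2 4 5]


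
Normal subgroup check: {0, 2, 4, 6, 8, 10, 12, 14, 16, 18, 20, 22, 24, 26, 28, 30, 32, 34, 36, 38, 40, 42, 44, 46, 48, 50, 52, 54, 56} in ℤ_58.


H = {0, 2, 4, 6, 8, 10, 12, 14, 16, 18, 20, 22, 24, 26, 28, 30, 32, 34, 36, 38, 40, 42, 44, 46, 48, 50, 52, 54, 56} in ℤ_58
ℤ_58 is abelian; every subgroup of an abelian group is normal

Yes, normal subgroup


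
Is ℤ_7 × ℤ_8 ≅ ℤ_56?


Comparing ℤ_7 × ℤ_8 and ℤ_56:
gcd(7,8) = 1, so ℤ_7 × ℤ_8 ≅ ℤ_56 (CRT)

Yes, ℤ_7 × ℤ_8 ≅ ℤ_56


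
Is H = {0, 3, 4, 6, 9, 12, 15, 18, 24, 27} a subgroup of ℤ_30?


Subgroup test for H = {0, 3, 4, 6, 9, 12, 15, 18, 24, 27} in (ℤ_30, +):
(1) 0 ∈ H? Yes
(2) Closure: for all a,b ∈ H, (a+b) mod 30 ∈ H? No  [counterexample: 3 + 4 = 7 ∉ H]
(3) Inverses: for all a ∈ H, -a mod 30 ∈ H? No

No, H is not a subgroup of ℤ_30


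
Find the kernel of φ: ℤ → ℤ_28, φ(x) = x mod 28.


Kernel = preimage of identity
ker(φ) = {x ∈ ℤ : x ≡ 0 (mod 28)} = 28ℤ = {0, ±28, ±56, ...}

ker(φ) = 28ℤ


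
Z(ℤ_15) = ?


Z(G) = {g ∈ G | gx = xg for all x ∈ G}
ℤ_15 is abelian, so Z(G) = G

Z(ℤ_15) = ℤ_15


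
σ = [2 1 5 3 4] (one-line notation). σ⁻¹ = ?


To find σ⁻¹, swap domain and range:
σ(1) = 2 → σ⁻¹(2) = 1
σ(2) = 1 → σ⁻¹(1) = 2
σ(3) = 5 → σ⁻¹(5) = 3
σ(4) = 3 → σ⁻¹(3) = 4
σ(5) = 4 → σ⁻¹(4) = 5

σ⁻¹ = [2 1 4 5 3]


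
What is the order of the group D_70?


|D_n| = 2n (n rotations and n reflections)
|D_70| = 2×70 = 140

|D_70| = 140


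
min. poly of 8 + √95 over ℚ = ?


Let α = 8 + √95. Then α - 8 = √95, so (α - 8)² = 95, giving α² - 16α - 31 = 0. Degree 2 and α ∉ ℚ, so this is the minimal polynomial.

Minimal polynomial: x² - 16x - 31


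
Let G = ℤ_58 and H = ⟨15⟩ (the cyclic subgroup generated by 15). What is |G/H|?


|⟨15⟩| = n / gcd(15, 58) = 58 / 1 = 58
H is normal (ℤ_58 is abelian).
|G/H| = |G| / |H| = 58 / 58 = 1

|G/H| = 1


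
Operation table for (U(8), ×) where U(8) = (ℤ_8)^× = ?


Elements: {1, 3, 5, 7}
Operation: multiplication mod 8
Entry (a, b) = (a × b) mod 8

Cayley table:
  | 1 | 3 | 5 | 7
1 | 1 | 3 | 5 | 7
3 | 3 | 1 | 7 | 5
5 | 5 | 7 | 1 | 3
7 | 7 | 5 | 3 | 1


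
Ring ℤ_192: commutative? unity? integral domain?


ℤ_192 is a commutative ring with unity 1; 192 = 2×96 is composite, so 2·96 ≡ 0 gives zero divisors (not an integral domain)
Commutative: Yes
Integral domain: No
Has unity: Yes

ℤ_192: Commutative=Yes, Unity=Yes


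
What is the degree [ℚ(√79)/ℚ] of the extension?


√79 has minimal polynomial x² - 79 (irreducible over ℚ since 79 is squarefree)

[ℚ(√79)/ℚ] = 2


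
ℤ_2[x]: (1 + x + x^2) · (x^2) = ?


Expand and collect like terms; reduce coefficients mod 2:
x^0: 1·0 = 0 ≡ 0 (mod 2)
x^1: 1·0 + 1·0 = 0 ≡ 0 (mod 2)
x^2: 1·1 + 1·0 + 1·0 = 1 ≡ 1 (mod 2)
x^3: 1·1 + 1·0 = 1 ≡ 1 (mod 2)
x^4: 1·1 = 1 ≡ 1 (mod 2)
Result: x^2 + x^3 + x^4

f · g = x^2 + x^3 + x^4


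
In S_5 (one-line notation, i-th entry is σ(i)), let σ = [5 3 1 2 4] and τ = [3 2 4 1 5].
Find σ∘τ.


σ∘τ: apply τ first, then σ
1 →τ 3 →σ 1
2 →τ 2 →σ 3
3 →τ 4 →σ 2
4 →τ 1 →σ 5
5 →τ 5 →σ 4

σ∘τ = [1 3 2 5 4]


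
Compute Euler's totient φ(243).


Factor n: 243 = 3^5
φ(n) = n · ∏(1 - 1/p) over distinct primes p | n
φ(243) = 243 · (1 - 1/3) = 162

φ(243) = 162


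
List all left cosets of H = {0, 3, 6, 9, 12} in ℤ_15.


H = {0, 3, 6, 9, 12}, |H| = 5
Number of cosets = |G|/|H| = 15/5 = 3
0 + H = {0, 3, 6, 9, 12}
1 + H = {1, 4, 7, 10, 13}
2 + H = {2, 5, 8, 11, 14}

Cosets: 0+H={0,3,6,9,12}; 1+H={1,4,7,10,13}; 2+H={2,5,8,11,14}


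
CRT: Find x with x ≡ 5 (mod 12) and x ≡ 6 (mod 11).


m₁ = 12, m₂ = 11, gcd = 1, so CRT applies. M = m₁·m₂ = 132
Let M₁ = M/m₁ = 11, M₂ = M/m₂ = 12
Find y₁ ≡ M₁⁻¹ (mod m₁): 11⁻¹ ≡ 11 (mod 12)
Find y₂ ≡ M₂⁻¹ (mod m₂): 12⁻¹ ≡ 1 (mod 11)
x = a₁·M₁·y₁ + a₂·M₂·y₂ = 5·11·11 + 6·12·1 = 677
Reduce mod 132: x ≡ 17
Check: 17 mod 12 = 5 ✓, 17 mod 11 = 6 ✓

x ≡ 17 (mod 132)


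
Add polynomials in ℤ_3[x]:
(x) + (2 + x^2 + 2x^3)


Add coefficients mod 3:
x^0: 0 + 2 = 2 (mod 3)
x^1: 1 + 0 = 1 (mod 3)
x^2: 0 + 1 = 1 (mod 3)
x^3: 0 + 2 = 2 (mod 3)
Result: 2 + x + x^2 + 2x^3

f + g = 2 + x + x^2 + 2x^3


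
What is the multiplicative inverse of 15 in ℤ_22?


Use the extended Euclidean algorithm to write 1 = 15·s + 22·t; then s mod 22 is the inverse.
Euclidean algorithm:
  15 = 0·22 + 15
  22 = 1·15 + 7
  15 = 2·7 + 1
  7 = 7·1 + 0
gcd(15,22) = 1
Back-substitution gives: 15·(3) + 22·(-2) = 1
So 15⁻¹ ≡ 3 ≡ 3 (mod 22)
Check: 15 × 3 = 45 ≡ 1 (mod 22) ✓

15⁻¹ ≡ 3 (mod 22)


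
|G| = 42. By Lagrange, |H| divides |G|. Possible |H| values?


Lagrange's theorem: |H| divides |G|
|G| = 42
Divisors of 42: 1, 2, 3, 6, 7, 14, 21, 42

Possible subgroup orders: {1, 2, 3, 6, 7, 14, 21, 42}


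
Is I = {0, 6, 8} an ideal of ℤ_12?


Check ideal conditions for I = {0, 6, 8} in ℤ_12:
(1) I is an additive subgroup? No
(2) For r ∈ ℤ_12 and a ∈ I: r·a ∈ I? No  [counterexample: r=2, a=8, r·a mod 12 = 4 ∉ I]

No, I is not an ideal of ℤ_12


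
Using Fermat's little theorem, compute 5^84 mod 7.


Fermat's little theorem: if p is prime and gcd(a,p)=1, then a^(p-1) ≡ 1 (mod p)
p = 7 is prime, gcd(5,7) = 1
Reduce exponent: 84 mod 6 = 0
So 5^84 ≡ 5^0 (mod 7)
5^0 = 1

5^84 ≡ 1 (mod 7)


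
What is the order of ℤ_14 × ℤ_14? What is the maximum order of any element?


|ℤ_14 × ℤ_14| = 14 × 14 = 196
Max element order = lcm(14,14) = 14
Cyclic? No (gcd=14)

|ℤ_14×ℤ_14| = 196, max element order = 14


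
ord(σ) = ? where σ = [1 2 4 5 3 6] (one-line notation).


Cycle decomposition: (3 4 5)
Cycle lengths: 3
Order = lcm(3) = 3

ord(σ) = 3


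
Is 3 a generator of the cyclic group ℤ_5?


g generates ℤ_n iff gcd(g, n) = 1
gcd(3, 5) = 1
Since gcd = 1, 3 is a generator.

Yes, 3 generates ℤ_5


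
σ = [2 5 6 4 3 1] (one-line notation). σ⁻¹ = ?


To find σ⁻¹, swap domain and range:
σ(1) = 2 → σ⁻¹(2) = 1
σ(2) = 5 → σ⁻¹(5) = 2
σ(3) = 6 → σ⁻¹(6) = 3
σ(4) = 4 → σ⁻¹(4) = 4
σ(5) = 3 → σ⁻¹(3) = 5
σ(6) = 1 → σ⁻¹(1) = 6

σ⁻¹ = [6 1 5 4 2 3]


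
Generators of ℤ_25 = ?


g generates ℤ_n iff gcd(g,n) = 1
Prime factors of 25: 5
Generators are g ∈ {1,...,24} not divisible by any of these primes.
Generators: {1, 2, 3, 4, 6, 7, 8, 9, 11, 12, 13, 14, 16, 17, 18, 19, 21, 22, 23, 24}
Number of generators = φ(25) = 20

Generators of ℤ_25 = {1, 2, 3, 4, 6, 7, 8, 9, 11, 12, 13, 14, 16, 17, 18, 19, 21, 22, 23, 24}


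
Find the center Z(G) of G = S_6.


Z(G) = {g ∈ G | gx = xg for all x ∈ G}
S_n is non-abelian for n ≥ 3; Z(S_6) is trivial

Z(S_6) = {e}


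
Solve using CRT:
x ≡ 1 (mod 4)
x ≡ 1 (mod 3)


m₁ = 4, m₂ = 3, gcd = 1, so CRT applies. M = m₁·m₂ = 12
Let M₁ = M/m₁ = 3, M₂ = M/m₂ = 4
Find y₁ ≡ M₁⁻¹ (mod m₁): 3⁻¹ ≡ 3 (mod 4)
Find y₂ ≡ M₂⁻¹ (mod m₂): 4⁻¹ ≡ 1 (mod 3)
x = a₁·M₁·y₁ + a₂·M₂·y₂ = 1·3·3 + 1·4·1 = 13
Reduce mod 12: x ≡ 1
Check: 1 mod 4 = 1 ✓, 1 mod 3 = 1 ✓

x ≡ 1 (mod 12)


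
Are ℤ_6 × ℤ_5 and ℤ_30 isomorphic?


Comparing ℤ_6 × ℤ_5 and ℤ_30:
gcd(6,5) = 1, so ℤ_6 × ℤ_5 ≅ ℤ_30 (CRT)

Yes, ℤ_6 × ℤ_5 ≅ ℤ_30


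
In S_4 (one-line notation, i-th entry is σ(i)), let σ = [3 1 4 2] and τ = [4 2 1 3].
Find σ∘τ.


σ∘τ: apply τ first, then σ
1 →τ 4 →σ 2
2 →τ 2 →σ 1
3 →τ 1 →σ 3
4 →τ 3 →σ 4

σ∘τ = [2 1 3 4]


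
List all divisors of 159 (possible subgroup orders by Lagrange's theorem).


Lagrange's theorem: |H| divides |G|
|G| = 159
Divisors of 159: 1, 3, 53, 159

Possible subgroup orders: {1, 3, 53, 159}


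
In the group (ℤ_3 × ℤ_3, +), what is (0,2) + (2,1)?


Operation: componentwise addition mod (3, 3)
(0,2) + (2,1) = ((a₁+b₁) mod 3, (a₂+b₂) mod 3) with a = (0,2), b = (2,1)

(0,2) + (2,1) = (2,0)


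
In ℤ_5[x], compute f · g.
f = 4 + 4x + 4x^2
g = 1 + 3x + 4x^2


Expand and collect like terms; reduce coefficients mod 5:
x^0: 4·1 = 4 ≡ 4 (mod 5)
x^1: 4·3 + 4·1 = 16 ≡ 1 (mod 5)
x^2: 4·4 + 4·3 + 4·1 = 32 ≡ 2 (mod 5)
x^3: 4·4 + 4·3 = 28 ≡ 3 (mod 5)
x^4: 4·4 = 16 ≡ 1 (mod 5)
Result: 4 + x + 2x^2 + 3x^3 + x^4

f · g = 4 + x + 2x^2 + 3x^3 + x^4


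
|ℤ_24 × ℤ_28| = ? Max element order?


|ℤ_24 × ℤ_28| = 24 × 28 = 672
Max element order = lcm(24,28) = 168
Cyclic? No (gcd=4)

|ℤ_24×ℤ_28| = 672, max element order = 168


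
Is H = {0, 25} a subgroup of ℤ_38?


Subgroup test for H = {0, 25} in (ℤ_38, +):
(1) 0 ∈ H? Yes
(2) Closure: for all a,b ∈ H, (a+b) mod 38 ∈ H? No  [counterexample: 25 + 25 = 12 ∉ H]
(3) Inverses: for all a ∈ H, -a mod 38 ∈ H? No

No, H is not a subgroup of ℤ_38


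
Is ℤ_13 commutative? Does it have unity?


ℤ_13 is a commutative ring with unity 1; 13 is prime, so ℤ_13 is a field (hence an integral domain)
Commutative: Yes
Integral domain: Yes
Has unity: Yes

ℤ_13: Commutative=Yes, Unity=Yes


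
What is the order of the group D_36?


|D_n| = 2n (n rotations and n reflections)
|D_36| = 2×36 = 72

|D_36| = 72


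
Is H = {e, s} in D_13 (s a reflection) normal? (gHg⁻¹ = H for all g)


H = {e, s} in D_13 (s a reflection)
r·s·r⁻¹ = sr⁻² ≠ s for n ≥ 3, so {e, s} is not closed under conjugation

No, not a normal subgroup


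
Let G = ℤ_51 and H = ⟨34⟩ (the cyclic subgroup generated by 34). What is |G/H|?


|⟨34⟩| = n / gcd(34, 51) = 51 / 17 = 3
H is normal (ℤ_51 is abelian).
|G/H| = |G| / |H| = 51 / 3 = 17

|G/H| = 17


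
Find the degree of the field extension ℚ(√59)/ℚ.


√59 has minimal polynomial x² - 59 (irreducible over ℚ since 59 is squarefree)

[ℚ(√59)/ℚ] = 2


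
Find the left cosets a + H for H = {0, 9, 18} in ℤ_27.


H = {0, 9, 18}, |H| = 3
Number of cosets = |G|/|H| = 27/3 = 9
0 + H = {0, 9, 18}
1 + H = {1, 10, 19}
2 + H = {2, 11, 20}
3 + H = {3, 12, 21}
4 + H = {4, 13, 22}
5 + H = {5, 14, 23}
6 + H = {6, 15, 24}
7 + H = {7, 16, 25}
8 + H = {8, 17, 26}

Cosets: 0+H={0,9,18}; 1+H={1,10,19}; 2+H={2,11,20}; 3+H={3,12,21}; 4+H={4,13,22}; 5+H={5,14,23}; 6+H={6,15,24}; 7+H={7,16,25}; 8+H={8,17,26}


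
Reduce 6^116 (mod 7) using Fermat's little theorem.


Fermat's little theorem: if p is prime and gcd(a,p)=1, then a^(p-1) ≡ 1 (mod p)
p = 7 is prime, gcd(6,7) = 1
Reduce exponent: 116 mod 6 = 2
So 6^116 ≡ 6^2 (mod 7)
6^2 mod 7 = 1

6^116 ≡ 1 (mod 7)


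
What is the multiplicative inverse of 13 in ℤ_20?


Use the extended Euclidean algorithm to write 1 = 13·s + 20·t; then s mod 20 is the inverse.
Euclidean algorithm:
  13 = 0·20 + 13
  20 = 1·13 + 7
  13 = 1·7 + 6
  7 = 1·6 + 1
  6 = 6·1 + 0
gcd(13,20) = 1
Back-substitution gives: 13·(-3) + 20·(2) = 1
So 13⁻¹ ≡ -3 ≡ 17 (mod 20)
Check: 13 × 17 = 221 ≡ 1 (mod 20) ✓

13⁻¹ ≡ 17 (mod 20)


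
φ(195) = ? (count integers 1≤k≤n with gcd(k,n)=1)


Factor n: 195 = 3 × 5 × 13
φ(n) = n · ∏(1 - 1/p) over distinct primes p | n
φ(195) = 195 · (1 - 1/3) · (1 - 1/5) · (1 - 1/13) = 96

φ(195) = 96


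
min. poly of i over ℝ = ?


i satisfies x² + 1 = 0, irreducible over ℝ

Minimal polynomial: x² + 1


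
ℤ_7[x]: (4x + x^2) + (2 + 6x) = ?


Add coefficients mod 7:
x^0: 0 + 2 = 2 (mod 7)
x^1: 4 + 6 = 3 (mod 7)
x^2: 1 + 0 = 1 (mod 7)
Result: 2 + 3x + x^2

f + g = 2 + 3x + x^2


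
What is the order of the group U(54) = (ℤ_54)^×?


U(n) is the group of units mod n; |U(n)| = φ(n)
|U(54)| = φ(54) = 18

|U(54) = (ℤ_54)^×| = 18


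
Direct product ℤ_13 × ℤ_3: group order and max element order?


|ℤ_13 × ℤ_3| = 13 × 3 = 39
Max element order = lcm(13,3) = 39
Cyclic? Yes (gcd=1)

|ℤ_13×ℤ_3| = 39, max element order = 39


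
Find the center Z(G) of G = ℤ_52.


Z(G) = {g ∈ G | gx = xg for all x ∈ G}
ℤ_52 is abelian, so Z(G) = G

Z(ℤ_52) = ℤ_52


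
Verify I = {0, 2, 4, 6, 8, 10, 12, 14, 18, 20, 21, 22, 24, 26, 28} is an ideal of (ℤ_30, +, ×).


Check ideal conditions for I = {0, 2, 4, 6, 8, 10, 12, 14, 18, 20, 21, 22, 24, 26, 28} in ℤ_30:
(1) I is an additive subgroup? No
(2) For r ∈ ℤ_30 and a ∈ I: r·a ∈ I? No  [counterexample: r=2, a=8, r·a mod 30 = 16 ∉ I]

No, I is not an ideal of ℤ_30


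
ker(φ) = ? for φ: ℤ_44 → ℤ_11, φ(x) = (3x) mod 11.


Kernel = preimage of identity
ker(φ) = {x ∈ ℤ_44 : 3x ≡ 0 (mod 11)}. Since 11 | 44, φ is well-defined. The kernel is the cyclic subgroup ⟨11⟩ of ℤ_44 (order 4), i.e. {0, 11, 22, 33}

ker(φ) = {0, 11, 22, 33}


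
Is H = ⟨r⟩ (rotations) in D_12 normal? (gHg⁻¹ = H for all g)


H = ⟨r⟩ (rotations) in D_12
The rotation subgroup ⟨r⟩ has index 2 in D_12, so it is normal

Yes, normal subgroup


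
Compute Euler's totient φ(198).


Factor n: 198 = 2 × 3^2 × 11
φ(n) = n · ∏(1 - 1/p) over distinct primes p | n
φ(198) = 198 · (1 - 1/2) · (1 - 1/3) · (1 - 1/11) = 60

φ(198) = 60


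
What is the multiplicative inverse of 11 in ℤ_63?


Use the extended Euclidean algorithm to write 1 = 11·s + 63·t; then s mod 63 is the inverse.
Euclidean algorithm:
  11 = 0·63 + 11
  63 = 5·11 + 8
  11 = 1·8 + 3
  8 = 2·3 + 2
  3 = 1·2 + 1
  2 = 2·1 + 0
gcd(11,63) = 1
Back-substitution gives: 11·(23) + 63·(-4) = 1
So 11⁻¹ ≡ 23 ≡ 23 (mod 63)
Check: 11 × 23 = 253 ≡ 1 (mod 63) ✓

11⁻¹ ≡ 23 (mod 63)


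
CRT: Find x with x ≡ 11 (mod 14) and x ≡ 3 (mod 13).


m₁ = 14, m₂ = 13, gcd = 1, so CRT applies. M = m₁·m₂ = 182
Let M₁ = M/m₁ = 13, M₂ = M/m₂ = 14
Find y₁ ≡ M₁⁻¹ (mod m₁): 13⁻¹ ≡ 13 (mod 14)
Find y₂ ≡ M₂⁻¹ (mod m₂): 14⁻¹ ≡ 1 (mod 13)
x = a₁·M₁·y₁ + a₂·M₂·y₂ = 11·13·13 + 3·14·1 = 1901
Reduce mod 182: x ≡ 81
Check: 81 mod 14 = 11 ✓, 81 mod 13 = 3 ✓

x ≡ 81 (mod 182)


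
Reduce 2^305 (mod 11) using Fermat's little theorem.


Fermat's little theorem: if p is prime and gcd(a,p)=1, then a^(p-1) ≡ 1 (mod p)
p = 11 is prime, gcd(2,11) = 1
Reduce exponent: 305 mod 10 = 5
So 2^305 ≡ 2^5 (mod 11)
2^5 mod 11 = 10

2^305 ≡ 10 (mod 11)


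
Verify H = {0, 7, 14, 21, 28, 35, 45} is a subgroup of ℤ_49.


Subgroup test for H = {0, 7, 14, 21, 28, 35, 45} in (ℤ_49, +):
(1) 0 ∈ H? Yes
(2) Closure: for all a,b ∈ H, (a+b) mod 49 ∈ H? No  [counterexample: 7 + 35 = 42 ∉ H]
(3) Inverses: for all a ∈ H, -a mod 49 ∈ H? No

No, H is not a subgroup of ℤ_49


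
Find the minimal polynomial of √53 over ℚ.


√53 satisfies x² - 53 = 0, irreducible over ℚ since 53 is squarefree

Minimal polynomial: x² - 53


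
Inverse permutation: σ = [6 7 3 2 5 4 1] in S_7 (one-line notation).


To find σ⁻¹, swap domain and range:
σ(1) = 6 → σ⁻¹(6) = 1
σ(2) = 7 → σ⁻¹(7) = 2
σ(3) = 3 → σ⁻¹(3) = 3
σ(4) = 2 → σ⁻¹(2) = 4
σ(5) = 5 → σ⁻¹(5) = 5
σ(6) = 4 → σ⁻¹(4) = 6
σ(7) = 1 → σ⁻¹(1) = 7

σ⁻¹ = [7 4 3 6 5 1 2]


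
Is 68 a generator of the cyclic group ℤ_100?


g generates ℤ_n iff gcd(g, n) = 1
gcd(68, 100) = 4
Since gcd = 4 ≠ 1, ⟨68⟩ has order 25 < 100, so 68 is not a generator.

No, 68 does not generate ℤ_100


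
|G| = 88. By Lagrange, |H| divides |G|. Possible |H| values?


Lagrange's theorem: |H| divides |G|
|G| = 88
Divisors of 88: 1, 2, 4, 8, 11, 22, 44, 88

Possible subgroup orders: {1, 2, 4, 8, 11, 22, 44, 88}


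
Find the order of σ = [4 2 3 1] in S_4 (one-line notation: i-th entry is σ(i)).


Cycle decomposition: (1 4)
Cycle lengths: 2
Order = lcm(2) = 2

ord(σ) = 2


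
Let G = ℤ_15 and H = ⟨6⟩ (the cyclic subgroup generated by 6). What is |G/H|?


|⟨6⟩| = n / gcd(6, 15) = 15 / 3 = 5
H is normal (ℤ_15 is abelian).
|G/H| = |G| / |H| = 15 / 5 = 3

|G/H| = 3


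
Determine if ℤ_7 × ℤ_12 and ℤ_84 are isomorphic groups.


Comparing ℤ_7 × ℤ_12 and ℤ_84:
gcd(7,12) = 1, so ℤ_7 × ℤ_12 ≅ ℤ_84 (CRT)

Yes, ℤ_7 × ℤ_12 ≅ ℤ_84


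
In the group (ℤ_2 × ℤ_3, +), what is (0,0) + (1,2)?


Operation: componentwise addition mod (2, 3)
(0,0) + (1,2) = ((a₁+b₁) mod 2, (a₂+b₂) mod 3) with a = (0,0), b = (1,2)

(0,0) + (1,2) = (1,2)


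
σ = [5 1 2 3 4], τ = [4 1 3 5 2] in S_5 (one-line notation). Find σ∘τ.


σ∘τ: apply τ first, then σ
1 →τ 4 →σ 3
2 →τ 1 →σ 5
3 →τ 3 →σ 2
4 →τ 5 →σ 4
5 →τ 2 →σ 1

σ∘τ = [3 5 2 4 1]


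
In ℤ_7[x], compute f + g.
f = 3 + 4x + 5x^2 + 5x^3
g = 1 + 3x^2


Add coefficients mod 7:
x^0: 3 + 1 = 4 (mod 7)
x^1: 4 + 0 = 4 (mod 7)
x^2: 5 + 3 = 1 (mod 7)
x^3: 5 + 0 = 5 (mod 7)
Result: 4 + 4x + x^2 + 5x^3

f + g = 4 + 4x + x^2 + 5x^3


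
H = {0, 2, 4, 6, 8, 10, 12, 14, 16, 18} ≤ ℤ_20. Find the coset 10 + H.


10 + H = {10 + h (mod 20) : h ∈ H}
10+0=10, 10+2=12, 10+4=14, 10+6=16, 10+8=18, 10+10=0, 10+12=2, 10+14=4, 10+16=6, 10+18=8
10 + H = {0, 2, 4, 6, 8, 10, 12, 14, 16, 18} = 0 + H

10 + H = {0, 2, 4, 6, 8, 10, 12, 14, 16, 18}


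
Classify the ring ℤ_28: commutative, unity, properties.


ℤ_28 is a commutative ring with unity 1; 28 = 2×14 is composite, so 2·14 ≡ 0 gives zero divisors (not an integral domain)
Commutative: Yes
Integral domain: No
Has unity: Yes

ℤ_28: Commutative=Yes, Unity=Yes


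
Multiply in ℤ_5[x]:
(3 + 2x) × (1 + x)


Expand and collect like terms; reduce coefficients mod 5:
x^0: 3·1 = 3 ≡ 3 (mod 5)
x^1: 3·1 + 2·1 = 5 ≡ 0 (mod 5)
x^2: 2·1 = 2 ≡ 2 (mod 5)
Result: 3 + 2x^2

f · g = 3 + 2x^2


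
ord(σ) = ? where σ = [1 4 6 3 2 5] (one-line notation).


Cycle decomposition: (2 4 3 6 5)
Cycle lengths: 5
Order = lcm(5) = 5

ord(σ) = 5


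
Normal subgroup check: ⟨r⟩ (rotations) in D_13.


H = ⟨r⟩ (rotations) in D_13
The rotation subgroup ⟨r⟩ has index 2 in D_13, so it is normal

Yes, normal subgroup


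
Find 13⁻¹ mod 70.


Use the extended Euclidean algorithm to write 1 = 13·s + 70·t; then s mod 70 is the inverse.
Euclidean algorithm:
  13 = 0·70 + 13
  70 = 5·13 + 5
  13 = 2·5 + 3
  5 = 1·3 + 2
  3 = 1·2 + 1
  2 = 2·1 + 0
gcd(13,70) = 1
Back-substitution gives: 13·(27) + 70·(-5) = 1
So 13⁻¹ ≡ 27 ≡ 27 (mod 70)
Check: 13 × 27 = 351 ≡ 1 (mod 70) ✓

13⁻¹ ≡ 27 (mod 70)


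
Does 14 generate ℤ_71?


g generates ℤ_n iff gcd(g, n) = 1
gcd(14, 71) = 1
Since gcd = 1, 14 is a generator.

Yes, 14 generates ℤ_71


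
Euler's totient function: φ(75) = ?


Factor n: 75 = 3 × 5^2
φ(n) = n · ∏(1 - 1/p) over distinct primes p | n
φ(75) = 75 · (1 - 1/3) · (1 - 1/5) = 40

φ(75) = 40


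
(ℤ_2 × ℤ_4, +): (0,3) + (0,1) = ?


Operation: componentwise addition mod (2, 4)
(0,3) + (0,1) = ((a₁+b₁) mod 2, (a₂+b₂) mod 4) with a = (0,3), b = (0,1)

(0,3) + (0,1) = (0,0)


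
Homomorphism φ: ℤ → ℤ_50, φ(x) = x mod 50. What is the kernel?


Kernel = preimage of identity
ker(φ) = {x ∈ ℤ : x ≡ 0 (mod 50)} = 50ℤ = {0, ±50, ±100, ...}

ker(φ) = 50ℤ


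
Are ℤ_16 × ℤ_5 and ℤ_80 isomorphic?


Comparing ℤ_16 × ℤ_5 and ℤ_80:
gcd(16,5) = 1, so ℤ_16 × ℤ_5 ≅ ℤ_80 (CRT)

Yes, ℤ_16 × ℤ_5 ≅ ℤ_80


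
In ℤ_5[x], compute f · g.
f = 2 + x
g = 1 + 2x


Expand and collect like terms; reduce coefficients mod 5:
x^0: 2·1 = 2 ≡ 2 (mod 5)
x^1: 2·2 + 1·1 = 5 ≡ 0 (mod 5)
x^2: 1·2 = 2 ≡ 2 (mod 5)
Result: 2 + 2x^2

f · g = 2 + 2x^2


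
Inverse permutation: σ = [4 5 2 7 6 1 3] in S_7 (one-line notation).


To find σ⁻¹, swap domain and range:
σ(1) = 4 → σ⁻¹(4) = 1
σ(2) = 5 → σ⁻¹(5) = 2
σ(3) = 2 → σ⁻¹(2) = 3
σ(4) = 7 → σ⁻¹(7) = 4
σ(5) = 6 → σ⁻¹(6) = 5
σ(6) = 1 → σ⁻¹(1) = 6
σ(7) = 3 → σ⁻¹(3) = 7

σ⁻¹ = [6 3 7 1 2 5 4]


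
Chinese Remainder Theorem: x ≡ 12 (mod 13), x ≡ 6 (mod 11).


m₁ = 13, m₂ = 11, gcd = 1, so CRT applies. M = m₁·m₂ = 143
Let M₁ = M/m₁ = 11, M₂ = M/m₂ = 13
Find y₁ ≡ M₁⁻¹ (mod m₁): 11⁻¹ ≡ 6 (mod 13)
Find y₂ ≡ M₂⁻¹ (mod m₂): 13⁻¹ ≡ 6 (mod 11)
x = a₁·M₁·y₁ + a₂·M₂·y₂ = 12·11·6 + 6·13·6 = 1260
Reduce mod 143: x ≡ 116
Check: 116 mod 13 = 12 ✓, 116 mod 11 = 6 ✓

x ≡ 116 (mod 143)


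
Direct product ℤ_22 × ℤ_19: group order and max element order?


|ℤ_22 × ℤ_19| = 22 × 19 = 418
Max element order = lcm(22,19) = 418
Cyclic? Yes (gcd=1)

|ℤ_22×ℤ_19| = 418, max element order = 418


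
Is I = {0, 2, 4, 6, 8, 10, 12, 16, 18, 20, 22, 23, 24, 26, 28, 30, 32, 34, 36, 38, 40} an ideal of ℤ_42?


Check ideal conditions for I = {0, 2, 4, 6, 8, 10, 12, 16, 18, 20, 22, 23, 24, 26, 28, 30, 32, 34, 36, 38, 40} in ℤ_42:
(1) I is an additive subgroup? No
(2) For r ∈ ℤ_42 and a ∈ I: r·a ∈ I? No  [counterexample: r=2, a=28, r·a mod 42 = 14 ∉ I]

No, I is not an ideal of ℤ_42


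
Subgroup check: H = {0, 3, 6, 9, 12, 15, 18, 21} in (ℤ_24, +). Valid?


Subgroup test for H = {0, 3, 6, 9, 12, 15, 18, 21} in (ℤ_24, +):
(1) 0 ∈ H? Yes
(2) Closure: for all a,b ∈ H, (a+b) mod 24 ∈ H? Yes
(3) Inverses: for all a ∈ H, -a mod 24 ∈ H? Yes

Yes, H is a subgroup of ℤ_24


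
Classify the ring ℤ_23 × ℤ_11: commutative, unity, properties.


Direct product ring; commutative with unity (1,1); but (1,0)·(0,1) = (0,0) gives zero divisors, so not an integral domain
Commutative: Yes
Integral domain: No
Has unity: Yes

ℤ_23 × ℤ_11: Commutative=Yes, Unity=Yes


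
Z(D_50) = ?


Z(G) = {g ∈ G | gx = xg for all x ∈ G}
For even n, Z(D_n) = {e, r^(n/2)}: the 180° rotation r^25 commutes with every reflection and rotation

Z(D_50) = {e, r^25}


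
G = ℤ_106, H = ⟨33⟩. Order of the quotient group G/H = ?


|⟨33⟩| = n / gcd(33, 106) = 106 / 1 = 106
H is normal (ℤ_106 is abelian).
|G/H| = |G| / |H| = 106 / 106 = 1

|G/H| = 1


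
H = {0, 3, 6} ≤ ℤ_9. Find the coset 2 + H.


2 + H = {2 + h (mod 9) : h ∈ H}
2+0=2, 2+3=5, 2+6=8

2 + H = {2, 5, 8}


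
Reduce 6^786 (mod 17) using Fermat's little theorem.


Fermat's little theorem: if p is prime and gcd(a,p)=1, then a^(p-1) ≡ 1 (mod p)
p = 17 is prime, gcd(6,17) = 1
Reduce exponent: 786 mod 16 = 2
So 6^786 ≡ 6^2 (mod 17)
6^2 mod 17 = 2

6^786 ≡ 2 (mod 17)


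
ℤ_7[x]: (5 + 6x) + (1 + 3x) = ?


Add coefficients mod 7:
x^0: 5 + 1 = 6 (mod 7)
x^1: 6 + 3 = 2 (mod 7)
Result: 6 + 2x

f + g = 6 + 2x


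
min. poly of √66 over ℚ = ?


√66 satisfies x² - 66 = 0, irreducible over ℚ since 66 is squarefree

Minimal polynomial: x² - 66


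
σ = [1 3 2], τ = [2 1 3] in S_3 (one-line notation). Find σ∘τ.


σ∘τ: apply τ first, then σ
1 →τ 2 →σ 3
2 →τ 1 →σ 1
3 →τ 3 →σ 2

σ∘τ = [3 1 2]


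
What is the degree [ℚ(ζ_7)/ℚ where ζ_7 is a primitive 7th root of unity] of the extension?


[ℚ(ζ_n):ℚ] = deg Φ_n(x) = φ(n). Here φ(7) = 6

[ℚ(ζ_7)/ℚ where ζ_7 is a primitive 7th root of unity] = 6


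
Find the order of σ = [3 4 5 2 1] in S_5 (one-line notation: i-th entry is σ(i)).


Cycle decomposition: (1 3 5) (2 4)
Cycle lengths: 3, 2
Order = lcm(3, 2) = 6

ord(σ) = 6


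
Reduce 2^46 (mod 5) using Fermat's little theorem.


Fermat's little theorem: if p is prime and gcd(a,p)=1, then a^(p-1) ≡ 1 (mod p)
p = 5 is prime, gcd(2,5) = 1
Reduce exponent: 46 mod 4 = 2
So 2^46 ≡ 2^2 (mod 5)
2^2 mod 5 = 4

2^46 ≡ 4 (mod 5)


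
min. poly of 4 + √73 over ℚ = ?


Let α = 4 + √73. Then α - 4 = √73, so (α - 4)² = 73, giving α² - 8α - 57 = 0. Degree 2 and α ∉ ℚ, so this is the minimal polynomial.

Minimal polynomial: x² - 8x - 57


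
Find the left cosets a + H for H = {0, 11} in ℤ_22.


H = {0, 11}, |H| = 2
Number of cosets = |G|/|H| = 22/2 = 11
0 + H = {0, 11}
1 + H = {1, 12}
2 + H = {2, 13}
3 + H = {3, 14}
4 + H = {4, 15}
5 + H = {5, 16}
6 + H = {6, 17}
7 + H = {7, 18}
8 + H = {8, 19}
9 + H = {9, 20}
10 + H = {10, 21}

Cosets: 0+H={0,11}; 1+H={1,12}; 2+H={2,13}; 3+H={3,14}; 4+H={4,15}; 5+H={5,16}; 6+H={6,17}; 7+H={7,18}; 8+H={8,19}; 9+H={9,20}; 10+H={10,21}


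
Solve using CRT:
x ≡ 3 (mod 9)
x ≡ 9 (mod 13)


m₁ = 9, m₂ = 13, gcd = 1, so CRT applies. M = m₁·m₂ = 117
Let M₁ = M/m₁ = 13, M₂ = M/m₂ = 9
Find y₁ ≡ M₁⁻¹ (mod m₁): 13⁻¹ ≡ 7 (mod 9)
Find y₂ ≡ M₂⁻¹ (mod m₂): 9⁻¹ ≡ 3 (mod 13)
x = a₁·M₁·y₁ + a₂·M₂·y₂ = 3·13·7 + 9·9·3 = 516
Reduce mod 117: x ≡ 48
Check: 48 mod 9 = 3 ✓, 48 mod 13 = 9 ✓

x ≡ 48 (mod 117)


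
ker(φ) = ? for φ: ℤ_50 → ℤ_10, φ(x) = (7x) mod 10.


Kernel = preimage of identity
ker(φ) = {x ∈ ℤ_50 : 7x ≡ 0 (mod 10)}. Since 10 | 50, φ is well-defined. The kernel is the cyclic subgroup ⟨10⟩ of ℤ_50 (order 5), i.e. {0, 10, 20, 30, 40}

ker(φ) = {0, 10, 20, 30, 40}


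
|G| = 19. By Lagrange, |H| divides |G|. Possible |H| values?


Lagrange's theorem: |H| divides |G|
|G| = 19
Divisors of 19: 1, 19

Possible subgroup orders: {1, 19}


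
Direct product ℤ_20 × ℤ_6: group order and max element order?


|ℤ_20 × ℤ_6| = 20 × 6 = 120
Max element order = lcm(20,6) = 60
Cyclic? No (gcd=2)

|ℤ_20×ℤ_6| = 120, max element order = 60


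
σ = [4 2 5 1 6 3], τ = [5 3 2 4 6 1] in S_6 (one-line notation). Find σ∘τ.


σ∘τ: apply τ first, then σ
1 →τ 5 →σ 6
2 →τ 3 →σ 5
3 →τ 2 →σ 2
4 →τ 4 →σ 1
5 →τ 6 →σ 3
6 →τ 1 →σ 4

σ∘τ = [6 5 2 1 3 4]


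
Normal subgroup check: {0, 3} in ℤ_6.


H = {0, 3} in ℤ_6
ℤ_6 is abelian; every subgroup of an abelian group is normal

Yes, normal subgroup


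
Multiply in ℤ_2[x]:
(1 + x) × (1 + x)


Expand and collect like terms; reduce coefficients mod 2:
x^0: 1·1 = 1 ≡ 1 (mod 2)
x^1: 1·1 + 1·1 = 2 ≡ 0 (mod 2)
x^2: 1·1 = 1 ≡ 1 (mod 2)
Result: 1 + x^2

f · g = 1 + x^2


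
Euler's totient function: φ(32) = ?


Factor n: 32 = 2^5
φ(n) = n · ∏(1 - 1/p) over distinct primes p | n
φ(32) = 32 · (1 - 1/2) = 16

φ(32) = 16


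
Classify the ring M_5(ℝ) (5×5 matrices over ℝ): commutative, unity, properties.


Matrix multiplication is non-commutative for n ≥ 2; the identity matrix I is the unity; singular matrices give zero divisors, so not an integral domain
Commutative: No
Integral domain: No
Has unity: Yes

M_5(ℝ) (5×5 matrices over ℝ): Commutative=No, Unity=Yes


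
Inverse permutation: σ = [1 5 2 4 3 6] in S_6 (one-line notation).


To find σ⁻¹, swap domain and range:
σ(1) = 1 → σ⁻¹(1) = 1
σ(2) = 5 → σ⁻¹(5) = 2
σ(3) = 2 → σ⁻¹(2) = 3
σ(4) = 4 → σ⁻¹(4) = 4
σ(5) = 3 → σ⁻¹(3) = 5
σ(6) = 6 → σ⁻¹(6) = 6

σ⁻¹ = [1 3 5 4 2 6]


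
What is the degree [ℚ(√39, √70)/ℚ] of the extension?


[ℚ(√39,√70):ℚ] = [ℚ(√39,√70):ℚ(√39)]·[ℚ(√39):ℚ] = 2·2 = 4

[ℚ(√39, √70)/ℚ] = 4


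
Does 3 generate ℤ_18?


g generates ℤ_n iff gcd(g, n) = 1
gcd(3, 18) = 3
Since gcd = 3 ≠ 1, ⟨3⟩ has order 6 < 18, so 3 is not a generator.

No, 3 does not generate ℤ_18


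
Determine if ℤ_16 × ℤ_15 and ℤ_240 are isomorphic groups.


Comparing ℤ_16 × ℤ_15 and ℤ_240:
gcd(16,15) = 1, so ℤ_16 × ℤ_15 ≅ ℤ_240 (CRT)

Yes, ℤ_16 × ℤ_15 ≅ ℤ_240


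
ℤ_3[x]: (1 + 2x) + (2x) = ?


Add coefficients mod 3:
x^0: 1 + 0 = 1 (mod 3)
x^1: 2 + 2 = 1 (mod 3)
Result: 1 + x

f + g = 1 + x


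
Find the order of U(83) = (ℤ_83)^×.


U(n) is the group of units mod n; |U(n)| = φ(n)
|U(83)| = φ(83) = 82

|U(83) = (ℤ_83)^×| = 82


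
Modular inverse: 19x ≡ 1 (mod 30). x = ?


Use the extended Euclidean algorithm to write 1 = 19·s + 30·t; then s mod 30 is the inverse.
Euclidean algorithm:
  19 = 0·30 + 19
  30 = 1·19 + 11
  19 = 1·11 + 8
  11 = 1·8 + 3
  8 = 2·3 + 2
  3 = 1·2 + 1
  2 = 2·1 + 0
gcd(19,30) = 1
Back-substitution gives: 19·(-11) + 30·(7) = 1
So 19⁻¹ ≡ -11 ≡ 19 (mod 30)
Check: 19 × 19 = 361 ≡ 1 (mod 30) ✓

19⁻¹ ≡ 19 (mod 30)


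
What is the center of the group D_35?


Z(G) = {g ∈ G | gx = xg for all x ∈ G}
For odd n, Z(D_n) = {e}: no nontrivial rotation commutes with all reflections

Z(D_35) = {e}


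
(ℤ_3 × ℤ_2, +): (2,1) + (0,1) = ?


Operation: componentwise addition mod (3, 2)
(2,1) + (0,1) = ((a₁+b₁) mod 3, (a₂+b₂) mod 2) with a = (2,1), b = (0,1)

(2,1) + (0,1) = (2,0)


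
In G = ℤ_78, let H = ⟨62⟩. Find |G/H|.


|⟨62⟩| = n / gcd(62, 78) = 78 / 2 = 39
H is normal (ℤ_78 is abelian).
|G/H| = |G| / |H| = 78 / 39 = 2

|G/H| = 2


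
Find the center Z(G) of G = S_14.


Z(G) = {g ∈ G | gx = xg for all x ∈ G}
S_n is non-abelian for n ≥ 3; Z(S_14) is trivial

Z(S_14) = {e}


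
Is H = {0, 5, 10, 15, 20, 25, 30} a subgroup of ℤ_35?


Subgroup test for H = {0, 5, 10, 15, 20, 25, 30} in (ℤ_35, +):
(1) 0 ∈ H? Yes
(2) Closure: for all a,b ∈ H, (a+b) mod 35 ∈ H? Yes
(3) Inverses: for all a ∈ H, -a mod 35 ∈ H? Yes

Yes, H is a subgroup of ℤ_35


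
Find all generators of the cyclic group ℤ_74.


g generates ℤ_n iff gcd(g,n) = 1
Prime factors of 74: 2, 37
Generators are g ∈ {1,...,73} not divisible by any of these primes.
Generators: {1, 3, 5, 7, 9, 11, 13, 15, 17, 19, 21, 23, 25, 27, 29, 31, 33, 35, 39, 41, 43, 45, 47, 49, 51, 53, 55, 57, 59, 61, 63, 65, 67, 69, 71, 73}
Number of generators = φ(74) = 36

Generators of ℤ_74 = {1, 3, 5, 7, 9, 11, 13, 15, 17, 19, 21, 23, 25, 27, 29, 31, 33, 35, 39, 41, 43, 45, 47, 49, 51, 53, 55, 57, 59, 61, 63, 65, 67, 69, 71, 73}


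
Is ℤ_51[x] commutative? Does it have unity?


ℤ_51 has zero divisors (3·17 ≡ 0), and these lift to constant zero divisors in ℤ_51[x]; so not an integral domain
Commutative: Yes
Integral domain: No
Has unity: Yes

ℤ_51[x]: Commutative=Yes, Unity=Yes


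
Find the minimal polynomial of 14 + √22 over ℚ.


Let α = 14 + √22. Then α - 14 = √22, so (α - 14)² = 22, giving α² - 28α + 174 = 0. Degree 2 and α ∉ ℚ, so this is the minimal polynomial.

Minimal polynomial: x² - 28x + 174


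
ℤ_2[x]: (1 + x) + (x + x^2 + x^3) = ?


Add coefficients mod 2:
x^0: 1 + 0 = 1 (mod 2)
x^1: 1 + 1 = 0 (mod 2)
x^2: 0 + 1 = 1 (mod 2)
x^3: 0 + 1 = 1 (mod 2)
Result: 1 + x^2 + x^3

f + g = 1 + x^2 + x^3


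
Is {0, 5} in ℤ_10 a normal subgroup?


H = {0, 5} in ℤ_10
ℤ_10 is abelian; every subgroup of an abelian group is normal

Yes, normal subgroup


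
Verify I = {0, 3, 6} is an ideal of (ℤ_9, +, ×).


Check ideal conditions for I = {0, 3, 6} in ℤ_9:
(1) I is an additive subgroup? Yes
(2) For r ∈ ℤ_9 and a ∈ I: r·a ∈ I? Yes

Yes, I is an ideal of ℤ_9


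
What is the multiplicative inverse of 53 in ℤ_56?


Use the extended Euclidean algorithm to write 1 = 53·s + 56·t; then s mod 56 is the inverse.
Euclidean algorithm:
  53 = 0·56 + 53
  56 = 1·53 + 3
  53 = 17·3 + 2
  3 = 1·2 + 1
  2 = 2·1 + 0
gcd(53,56) = 1
Back-substitution gives: 53·(-19) + 56·(18) = 1
So 53⁻¹ ≡ -19 ≡ 37 (mod 56)
Check: 53 × 37 = 1961 ≡ 1 (mod 56) ✓

53⁻¹ ≡ 37 (mod 56)


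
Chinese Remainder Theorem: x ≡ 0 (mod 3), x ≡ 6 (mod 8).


m₁ = 3, m₂ = 8, gcd = 1, so CRT applies. M = m₁·m₂ = 24
Let M₁ = M/m₁ = 8, M₂ = M/m₂ = 3
Find y₁ ≡ M₁⁻¹ (mod m₁): 8⁻¹ ≡ 2 (mod 3)
Find y₂ ≡ M₂⁻¹ (mod m₂): 3⁻¹ ≡ 3 (mod 8)
x = a₁·M₁·y₁ + a₂·M₂·y₂ = 0·8·2 + 6·3·3 = 54
Reduce mod 24: x ≡ 6
Check: 6 mod 3 = 0 ✓, 6 mod 8 = 6 ✓

x ≡ 6 (mod 24)


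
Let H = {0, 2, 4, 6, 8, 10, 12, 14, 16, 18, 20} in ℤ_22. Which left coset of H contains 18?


18 + H = {18 + h (mod 22) : h ∈ H}
18+0=18, 18+2=20, 18+4=0, 18+6=2, 18+8=4, 18+10=6, 18+12=8, 18+14=10, 18+16=12, 18+18=14, 18+20=16
18 + H = {0, 2, 4, 6, 8, 10, 12, 14, 16, 18, 20} = 0 + H

18 + H = {0, 2, 4, 6, 8, 10, 12, 14, 16, 18, 20}


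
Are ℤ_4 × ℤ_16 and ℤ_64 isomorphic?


Comparing ℤ_4 × ℤ_16 and ℤ_64:
gcd(4,16) = 4 ≠ 1. Max element order in ℤ_4×ℤ_16 is lcm(4,16) = 16 < 64, so it has no element of order 64

No, ℤ_4 × ℤ_16 ≇ ℤ_64


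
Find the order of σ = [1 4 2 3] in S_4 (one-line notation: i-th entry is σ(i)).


Cycle decomposition: (2 4 3)
Cycle lengths: 3
Order = lcm(3) = 3

ord(σ) = 3


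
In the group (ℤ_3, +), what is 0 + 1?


Operation: addition mod 3
0 + 1 = (a + b) mod 3 with a = 0, b = 1

0 + 1 = 1


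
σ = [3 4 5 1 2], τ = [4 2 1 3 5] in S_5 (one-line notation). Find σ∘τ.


σ∘τ: apply τ first, then σ
1 →τ 4 →σ 1
2 →τ 2 →σ 4
3 →τ 1 →σ 3
4 →τ 3 →σ 5
5 →τ 5 →σ 2

σ∘τ = [1 4 3 5 2]


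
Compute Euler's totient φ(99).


Factor n: 99 = 3^2 × 11
φ(n) = n · ∏(1 - 1/p) over distinct primes p | n
φ(99) = 99 · (1 - 1/3) · (1 - 1/11) = 60

φ(99) = 60


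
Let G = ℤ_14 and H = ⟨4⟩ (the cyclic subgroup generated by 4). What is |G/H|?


|⟨4⟩| = n / gcd(4, 14) = 14 / 2 = 7
H is normal (ℤ_14 is abelian).
|G/H| = |G| / |H| = 14 / 7 = 2

|G/H| = 2


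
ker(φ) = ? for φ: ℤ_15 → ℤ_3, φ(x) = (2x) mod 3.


Kernel = preimage of identity
ker(φ) = {x ∈ ℤ_15 : 2x ≡ 0 (mod 3)}. Since 3 | 15, φ is well-defined. The kernel is the cyclic subgroup ⟨3⟩ of ℤ_15 (order 5), i.e. {0, 3, 6, 9, 12}

ker(φ) = {0, 3, 6, 9, 12}


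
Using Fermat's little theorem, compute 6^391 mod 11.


Fermat's little theorem: if p is prime and gcd(a,p)=1, then a^(p-1) ≡ 1 (mod p)
p = 11 is prime, gcd(6,11) = 1
Reduce exponent: 391 mod 10 = 1
So 6^391 ≡ 6^1 (mod 11)
6^1 mod 11 = 6

6^391 ≡ 6 (mod 11)


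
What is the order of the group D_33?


|D_n| = 2n (n rotations and n reflections)
|D_33| = 2×33 = 66

|D_33| = 66


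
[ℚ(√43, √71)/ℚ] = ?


[ℚ(√43,√71):ℚ] = [ℚ(√43,√71):ℚ(√43)]·[ℚ(√43):ℚ] = 2·2 = 4

[ℚ(√43, √71)/ℚ] = 4


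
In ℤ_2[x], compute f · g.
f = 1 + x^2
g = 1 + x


Expand and collect like terms; reduce coefficients mod 2:
x^0: 1·1 = 1 ≡ 1 (mod 2)
x^1: 1·1 + 0·1 = 1 ≡ 1 (mod 2)
x^2: 0·1 + 1·1 = 1 ≡ 1 (mod 2)
x^3: 1·1 = 1 ≡ 1 (mod 2)
Result: 1 + x + x^2 + x^3

f · g = 1 + x + x^2 + x^3


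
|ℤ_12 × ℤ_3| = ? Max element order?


|ℤ_12 × ℤ_3| = 12 × 3 = 36
Max element order = lcm(12,3) = 12
Cyclic? No (gcd=3)

|ℤ_12×ℤ_3| = 36, max element order = 12


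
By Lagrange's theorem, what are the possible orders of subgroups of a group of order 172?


Lagrange's theorem: |H| divides |G|
|G| = 172
Divisors of 172: 1, 2, 4, 43, 86, 172

Possible subgroup orders: {1, 2, 4, 43, 86, 172}


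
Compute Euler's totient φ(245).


Factor n: 245 = 5 × 7^2
φ(n) = n · ∏(1 - 1/p) over distinct primes p | n
φ(245) = 245 · (1 - 1/5) · (1 - 1/7) = 168

φ(245) = 168
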